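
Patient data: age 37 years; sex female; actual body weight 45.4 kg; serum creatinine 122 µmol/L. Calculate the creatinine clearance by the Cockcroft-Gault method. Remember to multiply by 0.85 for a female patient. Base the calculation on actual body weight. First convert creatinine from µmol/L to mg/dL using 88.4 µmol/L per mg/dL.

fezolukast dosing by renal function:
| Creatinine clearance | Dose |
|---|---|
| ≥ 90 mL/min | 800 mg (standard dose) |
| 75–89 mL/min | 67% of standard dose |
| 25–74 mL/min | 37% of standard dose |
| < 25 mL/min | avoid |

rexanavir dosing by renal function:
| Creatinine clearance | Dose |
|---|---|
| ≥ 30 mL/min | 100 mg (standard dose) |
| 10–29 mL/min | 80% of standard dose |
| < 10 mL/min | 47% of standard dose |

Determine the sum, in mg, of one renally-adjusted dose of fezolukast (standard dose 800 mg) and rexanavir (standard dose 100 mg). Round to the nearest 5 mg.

SCr = 122 / 88.4 = 1.38 mg/dL
CrCl = (140 − 37) × 45.4 / (72 × 1.38) × 0.85 = 4676.2 / 99.36 × 0.85 ≈ 40.0 mL/min
CrCl ≈ 40 mL/min.
fezolukast: 25–74 mL/min → 37% of 800 mg = 296 mg.
rexanavir: ≥ 30 mL/min → 100% of 100 mg = 100 mg.
Total = 296 + 100 = 396 mg.

395 mg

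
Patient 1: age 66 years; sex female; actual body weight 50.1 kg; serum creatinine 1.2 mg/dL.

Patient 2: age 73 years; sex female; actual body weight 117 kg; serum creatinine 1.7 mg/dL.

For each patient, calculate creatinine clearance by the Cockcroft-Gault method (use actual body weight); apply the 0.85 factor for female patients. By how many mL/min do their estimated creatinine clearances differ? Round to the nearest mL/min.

18 mL/min

Patient 1: CrCl = (140 − 66) × 50.1 / (72 × 1.2) × 0.85 = 3707.4 / 86.40 × 0.85 ≈ 36.5 mL/min
Patient 2: CrCl = (140 − 73) × 117 / (72 × 1.7) × 0.85 = 7839.0 / 122.40 × 0.85 ≈ 54.4 mL/min
|36.5 − 54.4| = 17.9 mL/min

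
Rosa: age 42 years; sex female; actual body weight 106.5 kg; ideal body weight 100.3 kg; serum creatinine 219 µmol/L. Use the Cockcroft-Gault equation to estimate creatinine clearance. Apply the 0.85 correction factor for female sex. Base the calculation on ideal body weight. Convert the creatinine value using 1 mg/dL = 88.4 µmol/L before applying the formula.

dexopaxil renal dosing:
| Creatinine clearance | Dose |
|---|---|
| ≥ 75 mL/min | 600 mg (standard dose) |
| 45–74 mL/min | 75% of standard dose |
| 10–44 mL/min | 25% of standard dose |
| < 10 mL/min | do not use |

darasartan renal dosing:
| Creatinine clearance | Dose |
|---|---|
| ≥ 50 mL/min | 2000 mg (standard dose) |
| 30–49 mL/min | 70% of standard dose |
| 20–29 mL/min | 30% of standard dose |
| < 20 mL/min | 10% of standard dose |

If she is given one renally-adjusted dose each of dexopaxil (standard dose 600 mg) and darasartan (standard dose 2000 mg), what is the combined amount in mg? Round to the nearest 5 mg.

SCr = 219 / 88.4 = 2.477 mg/dL
CrCl = (140 − 42) × 100.3 / (72 × 2.477) × 0.85 = 9829.4 / 178.34 × 0.85 ≈ 46.8 mL/min
CrCl ≈ 47 mL/min.
dexopaxil: 45–74 mL/min → 75% of 600 mg = 450 mg.
darasartan: 30–49 mL/min → 70% of 2000 mg = 1400 mg.
Total = 450 + 1400 = 1850 mg.

1850 mg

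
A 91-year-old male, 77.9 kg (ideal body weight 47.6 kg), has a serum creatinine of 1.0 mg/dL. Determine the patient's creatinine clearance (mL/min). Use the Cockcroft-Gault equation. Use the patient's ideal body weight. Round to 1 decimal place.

32.4 mL/min

CrCl = (140 − 91) × 47.6 / (72 × 1) = 2332.4 / 72.00 ≈ 32.4 mL/min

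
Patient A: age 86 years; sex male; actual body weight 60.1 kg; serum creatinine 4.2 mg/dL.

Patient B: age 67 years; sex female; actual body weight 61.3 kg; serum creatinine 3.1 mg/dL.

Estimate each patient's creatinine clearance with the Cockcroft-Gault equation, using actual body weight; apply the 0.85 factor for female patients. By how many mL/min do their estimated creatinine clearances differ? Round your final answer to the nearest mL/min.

Patient A: CrCl = (140 − 86) × 60.1 / (72 × 4.2) = 3245.4 / 302.40 ≈ 10.7 mL/min
Patient B: CrCl = (140 − 67) × 61.3 / (72 × 3.1) × 0.85 = 4474.9 / 223.20 × 0.85 ≈ 17.0 mL/min
|10.7 − 17.0| = 6.3 mL/min

6 mL/min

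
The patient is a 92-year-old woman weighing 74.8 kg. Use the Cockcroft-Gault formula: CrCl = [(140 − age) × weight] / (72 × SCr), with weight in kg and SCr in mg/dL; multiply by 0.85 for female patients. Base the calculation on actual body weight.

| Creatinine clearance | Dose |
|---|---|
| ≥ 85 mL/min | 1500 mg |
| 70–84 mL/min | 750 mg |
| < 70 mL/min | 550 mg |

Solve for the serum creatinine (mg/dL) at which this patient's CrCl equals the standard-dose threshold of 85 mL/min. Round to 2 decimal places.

0.50 mg/dL

Standard dose requires CrCl ≥ 85 mL/min.
Set (140 − 92) × 74.8 × 0.85 / (72 × SCr) = 85
SCr = (140 − 92) × 74.8 × 0.85 / (72 × 85) = 0.499 mg/dL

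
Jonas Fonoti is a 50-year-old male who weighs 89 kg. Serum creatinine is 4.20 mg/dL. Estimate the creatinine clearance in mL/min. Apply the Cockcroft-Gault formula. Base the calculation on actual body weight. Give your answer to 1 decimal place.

CrCl = (140 − 50) × 89 / (72 × 4.2) = 8010.0 / 302.40 ≈ 26.5 mL/min

26.5 mL/min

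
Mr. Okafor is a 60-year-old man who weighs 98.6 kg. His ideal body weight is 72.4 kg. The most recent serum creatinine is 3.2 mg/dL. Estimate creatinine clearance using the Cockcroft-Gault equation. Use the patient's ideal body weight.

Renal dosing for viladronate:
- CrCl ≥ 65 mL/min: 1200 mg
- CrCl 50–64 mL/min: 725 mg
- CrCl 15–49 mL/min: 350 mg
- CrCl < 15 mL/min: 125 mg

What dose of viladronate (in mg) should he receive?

CrCl = (140 − 60) × 72.4 / (72 × 3.2) = 5792.0 / 230.40 ≈ 25.1 mL/min
CrCl ≈ 25 mL/min → bracket 15–49 mL/min.
Dose for this bracket: 350 mg.

350 mg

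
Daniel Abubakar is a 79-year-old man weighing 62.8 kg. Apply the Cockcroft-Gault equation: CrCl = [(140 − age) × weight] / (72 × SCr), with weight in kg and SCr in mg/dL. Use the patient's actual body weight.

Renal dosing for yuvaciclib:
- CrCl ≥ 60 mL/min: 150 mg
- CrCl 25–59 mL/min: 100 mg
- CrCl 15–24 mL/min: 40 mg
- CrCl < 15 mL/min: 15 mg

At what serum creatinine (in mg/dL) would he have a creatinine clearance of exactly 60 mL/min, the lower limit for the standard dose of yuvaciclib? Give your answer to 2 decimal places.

Standard dose requires CrCl ≥ 60 mL/min.
Set (140 − 79) × 62.8 / (72 × SCr) = 60
SCr = (140 − 79) × 62.8 / (72 × 60) = 0.887 mg/dL

0.89 mg/dL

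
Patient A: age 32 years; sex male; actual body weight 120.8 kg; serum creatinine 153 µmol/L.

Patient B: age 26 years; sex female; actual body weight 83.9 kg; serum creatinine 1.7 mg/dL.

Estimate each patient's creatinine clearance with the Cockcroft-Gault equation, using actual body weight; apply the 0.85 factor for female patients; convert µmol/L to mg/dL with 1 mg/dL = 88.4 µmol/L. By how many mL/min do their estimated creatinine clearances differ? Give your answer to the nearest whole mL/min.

38 mL/min

Patient A: SCr = 153 / 88.4 = 1.731 mg/dL
Patient A: CrCl = (140 − 32) × 120.8 / (72 × 1.731) = 13046.4 / 124.63 ≈ 104.7 mL/min
Patient B: CrCl = (140 − 26) × 83.9 / (72 × 1.7) × 0.85 = 9564.6 / 122.40 × 0.85 ≈ 66.4 mL/min
|104.7 − 66.4| = 38.3 mL/min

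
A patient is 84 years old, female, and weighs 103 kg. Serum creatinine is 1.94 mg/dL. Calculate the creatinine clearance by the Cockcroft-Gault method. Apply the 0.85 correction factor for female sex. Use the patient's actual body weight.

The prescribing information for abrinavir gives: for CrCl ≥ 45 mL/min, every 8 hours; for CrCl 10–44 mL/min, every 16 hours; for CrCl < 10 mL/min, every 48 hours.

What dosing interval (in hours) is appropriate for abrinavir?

CrCl = (140 − 84) × 103 / (72 × 1.94) × 0.85 = 5768.0 / 139.68 × 0.85 ≈ 35.1 mL/min
CrCl ≈ 35 mL/min → bracket 10–44 mL/min → every 16 hours.

every 16 hours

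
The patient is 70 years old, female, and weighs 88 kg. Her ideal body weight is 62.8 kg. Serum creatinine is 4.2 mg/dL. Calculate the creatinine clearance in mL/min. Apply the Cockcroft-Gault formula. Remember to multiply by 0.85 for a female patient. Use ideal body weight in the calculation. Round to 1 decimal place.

CrCl = (140 − 70) × 62.8 / (72 × 4.2) × 0.85 = 4396.0 / 302.40 × 0.85 ≈ 12.4 mL/min

12.4 mL/min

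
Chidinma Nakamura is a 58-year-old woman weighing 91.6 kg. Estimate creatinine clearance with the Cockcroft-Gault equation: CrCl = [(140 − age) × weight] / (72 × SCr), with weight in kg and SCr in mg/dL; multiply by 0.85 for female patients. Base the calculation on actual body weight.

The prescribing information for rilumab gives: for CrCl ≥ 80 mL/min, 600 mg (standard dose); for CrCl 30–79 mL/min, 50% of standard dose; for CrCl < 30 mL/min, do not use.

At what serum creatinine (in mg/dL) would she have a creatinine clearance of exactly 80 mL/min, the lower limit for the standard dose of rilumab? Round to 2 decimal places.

Standard dose requires CrCl ≥ 80 mL/min.
Set (140 − 58) × 91.6 × 0.85 / (72 × SCr) = 80
SCr = (140 − 58) × 91.6 × 0.85 / (72 × 80) = 1.108 mg/dL

1.11 mg/dL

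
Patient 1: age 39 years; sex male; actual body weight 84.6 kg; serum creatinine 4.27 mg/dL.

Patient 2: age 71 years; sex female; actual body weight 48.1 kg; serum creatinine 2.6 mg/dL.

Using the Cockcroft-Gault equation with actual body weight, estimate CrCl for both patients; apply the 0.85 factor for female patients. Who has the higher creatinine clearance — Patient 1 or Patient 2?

Patient 1: CrCl = (140 − 39) × 84.6 / (72 × 4.27) = 8544.6 / 307.44 ≈ 27.8 mL/min
Patient 2: CrCl = (140 − 71) × 48.1 / (72 × 2.6) × 0.85 = 3318.9 / 187.20 × 0.85 ≈ 15.1 mL/min
27.8 vs 15.1 mL/min → Patient 1 is higher.

Patient 1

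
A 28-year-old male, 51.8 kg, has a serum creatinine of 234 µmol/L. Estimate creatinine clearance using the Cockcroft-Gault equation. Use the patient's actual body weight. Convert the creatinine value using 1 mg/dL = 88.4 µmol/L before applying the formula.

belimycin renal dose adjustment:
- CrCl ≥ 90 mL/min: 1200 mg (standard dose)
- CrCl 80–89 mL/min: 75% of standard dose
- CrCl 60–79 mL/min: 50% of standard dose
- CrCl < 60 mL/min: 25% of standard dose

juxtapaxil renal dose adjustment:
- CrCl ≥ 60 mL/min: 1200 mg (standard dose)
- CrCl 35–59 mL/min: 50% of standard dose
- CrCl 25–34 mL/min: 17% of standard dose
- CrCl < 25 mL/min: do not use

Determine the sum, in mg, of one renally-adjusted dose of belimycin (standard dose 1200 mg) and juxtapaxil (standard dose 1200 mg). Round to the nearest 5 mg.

SCr = 234 / 88.4 = 2.647 mg/dL
CrCl = (140 − 28) × 51.8 / (72 × 2.647) = 5801.6 / 190.58 ≈ 30.4 mL/min
CrCl ≈ 30 mL/min.
belimycin: < 60 mL/min → 25% of 1200 mg = 300 mg.
juxtapaxil: 25–34 mL/min → 17% of 1200 mg = 204 mg.
Total = 300 + 204 = 504 mg.

505 mg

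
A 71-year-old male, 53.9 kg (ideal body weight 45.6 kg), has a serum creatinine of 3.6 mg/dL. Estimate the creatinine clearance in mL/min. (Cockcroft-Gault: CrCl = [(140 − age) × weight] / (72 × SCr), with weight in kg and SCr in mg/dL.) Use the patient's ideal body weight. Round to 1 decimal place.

CrCl = (140 − 71) × 45.6 / (72 × 3.6) = 3146.4 / 259.20 ≈ 12.1 mL/min

12.1 mL/min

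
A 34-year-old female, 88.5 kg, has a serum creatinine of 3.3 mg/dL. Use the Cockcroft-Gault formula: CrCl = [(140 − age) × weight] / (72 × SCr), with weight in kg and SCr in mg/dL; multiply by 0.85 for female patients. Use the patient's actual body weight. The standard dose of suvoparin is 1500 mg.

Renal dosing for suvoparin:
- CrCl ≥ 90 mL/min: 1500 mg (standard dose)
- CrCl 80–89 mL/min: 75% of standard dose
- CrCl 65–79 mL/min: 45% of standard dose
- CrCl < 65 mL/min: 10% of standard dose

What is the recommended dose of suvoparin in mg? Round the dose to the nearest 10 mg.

150 mg

CrCl = (140 − 34) × 88.5 / (72 × 3.3) × 0.85 = 9381.0 / 237.60 × 0.85 ≈ 33.6 mL/min
CrCl ≈ 34 mL/min → bracket < 65 mL/min.
10% of 1500 mg = 150 mg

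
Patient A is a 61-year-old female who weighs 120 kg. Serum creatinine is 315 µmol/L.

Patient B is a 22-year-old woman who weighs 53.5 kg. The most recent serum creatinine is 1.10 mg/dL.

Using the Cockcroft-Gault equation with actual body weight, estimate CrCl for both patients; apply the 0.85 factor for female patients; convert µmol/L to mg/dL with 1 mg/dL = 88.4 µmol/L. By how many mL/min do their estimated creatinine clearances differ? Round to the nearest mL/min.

Patient A: SCr = 315 / 88.4 = 3.563 mg/dL
Patient A: CrCl = (140 − 61) × 120 / (72 × 3.563) × 0.85 = 9480.0 / 256.54 × 0.85 ≈ 31.4 mL/min
Patient B: CrCl = (140 − 22) × 53.5 / (72 × 1.1) × 0.85 = 6313.0 / 79.20 × 0.85 ≈ 67.8 mL/min
|31.4 − 67.8| = 36.4 mL/min

36 mL/min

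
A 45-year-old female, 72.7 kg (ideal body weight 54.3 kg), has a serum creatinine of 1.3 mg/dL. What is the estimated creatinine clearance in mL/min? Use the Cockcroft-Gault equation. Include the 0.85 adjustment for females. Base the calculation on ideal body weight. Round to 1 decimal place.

46.8 mL/min

CrCl = (140 − 45) × 54.3 / (72 × 1.3) × 0.85 = 5158.5 / 93.60 × 0.85 ≈ 46.8 mL/min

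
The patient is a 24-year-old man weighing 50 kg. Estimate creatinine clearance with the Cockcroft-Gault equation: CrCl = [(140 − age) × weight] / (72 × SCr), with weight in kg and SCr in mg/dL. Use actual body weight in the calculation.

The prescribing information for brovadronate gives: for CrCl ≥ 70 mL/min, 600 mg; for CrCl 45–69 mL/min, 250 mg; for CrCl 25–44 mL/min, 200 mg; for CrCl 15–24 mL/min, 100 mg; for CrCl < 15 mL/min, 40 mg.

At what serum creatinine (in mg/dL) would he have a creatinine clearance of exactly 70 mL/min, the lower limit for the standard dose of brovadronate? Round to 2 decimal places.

Standard dose requires CrCl ≥ 70 mL/min.
Set (140 − 24) × 50 / (72 × SCr) = 70
SCr = (140 − 24) × 50 / (72 × 70) = 1.151 mg/dL

1.15 mg/dL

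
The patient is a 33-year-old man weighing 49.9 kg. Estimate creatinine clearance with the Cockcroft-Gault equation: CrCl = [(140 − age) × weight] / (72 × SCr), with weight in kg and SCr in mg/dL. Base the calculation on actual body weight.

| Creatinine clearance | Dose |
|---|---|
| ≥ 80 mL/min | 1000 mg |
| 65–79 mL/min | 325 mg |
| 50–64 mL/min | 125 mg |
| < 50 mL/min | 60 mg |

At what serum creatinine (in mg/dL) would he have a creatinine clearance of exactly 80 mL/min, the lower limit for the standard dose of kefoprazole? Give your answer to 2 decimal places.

0.93 mg/dL

Standard dose requires CrCl ≥ 80 mL/min.
Set (140 − 33) × 49.9 / (72 × SCr) = 80
SCr = (140 − 33) × 49.9 / (72 × 80) = 0.927 mg/dL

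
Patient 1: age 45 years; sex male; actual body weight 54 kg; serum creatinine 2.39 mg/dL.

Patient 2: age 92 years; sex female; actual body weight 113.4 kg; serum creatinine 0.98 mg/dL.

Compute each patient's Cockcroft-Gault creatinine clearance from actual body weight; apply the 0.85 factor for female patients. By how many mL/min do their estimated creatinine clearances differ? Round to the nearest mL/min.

36 mL/min

Patient 1: CrCl = (140 − 45) × 54 / (72 × 2.39) = 5130.0 / 172.08 ≈ 29.8 mL/min
Patient 2: CrCl = (140 − 92) × 113.4 / (72 × 0.98) × 0.85 = 5443.2 / 70.56 × 0.85 ≈ 65.6 mL/min
|29.8 − 65.6| = 35.8 mL/min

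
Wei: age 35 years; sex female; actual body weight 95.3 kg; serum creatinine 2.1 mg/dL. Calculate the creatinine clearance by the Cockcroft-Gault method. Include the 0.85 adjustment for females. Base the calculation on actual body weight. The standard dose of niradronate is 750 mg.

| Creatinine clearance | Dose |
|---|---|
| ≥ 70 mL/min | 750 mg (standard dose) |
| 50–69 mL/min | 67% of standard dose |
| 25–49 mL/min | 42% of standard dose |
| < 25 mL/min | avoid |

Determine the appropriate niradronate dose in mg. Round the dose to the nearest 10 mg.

CrCl = (140 − 35) × 95.3 / (72 × 2.1) × 0.85 = 10006.5 / 151.20 × 0.85 ≈ 56.3 mL/min
CrCl ≈ 56 mL/min → bracket 50–69 mL/min.
67% of 750 mg = 502.5 mg → 500 mg

500 mg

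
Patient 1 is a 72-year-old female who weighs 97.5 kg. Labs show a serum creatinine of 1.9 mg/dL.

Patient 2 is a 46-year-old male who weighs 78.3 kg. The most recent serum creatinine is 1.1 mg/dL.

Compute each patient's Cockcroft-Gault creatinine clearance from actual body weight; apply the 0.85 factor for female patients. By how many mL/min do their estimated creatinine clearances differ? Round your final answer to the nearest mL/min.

Patient 1: CrCl = (140 − 72) × 97.5 / (72 × 1.9) × 0.85 = 6630.0 / 136.80 × 0.85 ≈ 41.2 mL/min
Patient 2: CrCl = (140 − 46) × 78.3 / (72 × 1.1) = 7360.2 / 79.20 ≈ 92.9 mL/min
|41.2 − 92.9| = 51.7 mL/min

52 mL/min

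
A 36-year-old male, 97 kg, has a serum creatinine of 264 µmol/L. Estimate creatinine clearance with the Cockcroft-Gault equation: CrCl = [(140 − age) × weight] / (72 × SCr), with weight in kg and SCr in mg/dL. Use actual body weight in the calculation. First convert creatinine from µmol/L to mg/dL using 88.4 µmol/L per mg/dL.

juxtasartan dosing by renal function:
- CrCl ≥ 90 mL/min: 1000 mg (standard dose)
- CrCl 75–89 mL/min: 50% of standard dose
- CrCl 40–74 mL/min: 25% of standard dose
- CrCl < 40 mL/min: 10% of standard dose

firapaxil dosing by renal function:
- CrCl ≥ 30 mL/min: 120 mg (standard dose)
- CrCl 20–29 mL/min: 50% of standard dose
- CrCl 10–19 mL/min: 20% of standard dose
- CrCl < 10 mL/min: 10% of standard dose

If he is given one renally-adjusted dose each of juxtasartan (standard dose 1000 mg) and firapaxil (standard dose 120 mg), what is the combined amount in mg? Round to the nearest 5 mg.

370 mg

SCr = 264 / 88.4 = 2.986 mg/dL
CrCl = (140 − 36) × 97 / (72 × 2.986) = 10088.0 / 214.99 ≈ 46.9 mL/min
CrCl ≈ 47 mL/min.
juxtasartan: 40–74 mL/min → 25% of 1000 mg = 250 mg.
firapaxil: ≥ 30 mL/min → 100% of 120 mg = 120 mg.
Total = 250 + 120 = 370 mg.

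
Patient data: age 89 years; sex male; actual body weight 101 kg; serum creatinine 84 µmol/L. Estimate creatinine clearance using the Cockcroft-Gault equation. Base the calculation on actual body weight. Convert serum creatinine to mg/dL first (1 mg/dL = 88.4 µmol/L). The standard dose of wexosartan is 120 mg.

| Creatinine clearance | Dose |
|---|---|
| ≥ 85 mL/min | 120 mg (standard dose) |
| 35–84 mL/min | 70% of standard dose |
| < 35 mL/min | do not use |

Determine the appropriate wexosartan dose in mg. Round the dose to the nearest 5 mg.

SCr = 84 / 88.4 = 0.95 mg/dL
CrCl = (140 − 89) × 101 / (72 × 0.95) = 5151.0 / 68.40 ≈ 75.3 mL/min
CrCl ≈ 75 mL/min → bracket 35–84 mL/min.
70% of 120 mg = 84 mg → 85 mg

85 mg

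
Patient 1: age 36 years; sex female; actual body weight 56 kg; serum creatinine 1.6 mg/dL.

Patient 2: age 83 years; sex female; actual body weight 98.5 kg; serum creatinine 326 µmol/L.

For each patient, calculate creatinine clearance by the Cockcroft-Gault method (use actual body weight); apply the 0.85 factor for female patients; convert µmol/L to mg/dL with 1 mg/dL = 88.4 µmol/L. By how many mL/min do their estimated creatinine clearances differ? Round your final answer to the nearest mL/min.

25 mL/min

Patient 1: CrCl = (140 − 36) × 56 / (72 × 1.6) × 0.85 = 5824.0 / 115.20 × 0.85 ≈ 43.0 mL/min
Patient 2: SCr = 326 / 88.4 = 3.688 mg/dL
Patient 2: CrCl = (140 − 83) × 98.5 / (72 × 3.688) × 0.85 = 5614.5 / 265.54 × 0.85 ≈ 18.0 mL/min
|43.0 − 18.0| = 25.0 mL/min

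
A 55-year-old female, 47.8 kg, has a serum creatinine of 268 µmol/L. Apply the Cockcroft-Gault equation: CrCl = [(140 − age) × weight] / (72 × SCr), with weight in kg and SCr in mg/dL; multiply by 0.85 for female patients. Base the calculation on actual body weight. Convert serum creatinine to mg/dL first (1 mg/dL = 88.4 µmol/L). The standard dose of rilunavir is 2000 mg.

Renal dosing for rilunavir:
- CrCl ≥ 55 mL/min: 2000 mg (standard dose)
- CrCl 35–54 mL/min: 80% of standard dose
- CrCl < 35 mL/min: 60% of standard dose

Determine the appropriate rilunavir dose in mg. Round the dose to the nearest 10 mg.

1200 mg

SCr = 268 / 88.4 = 3.032 mg/dL
CrCl = (140 − 55) × 47.8 / (72 × 3.032) × 0.85 = 4063.0 / 218.30 × 0.85 ≈ 15.8 mL/min
CrCl ≈ 16 mL/min → bracket < 35 mL/min.
60% of 2000 mg = 1200 mg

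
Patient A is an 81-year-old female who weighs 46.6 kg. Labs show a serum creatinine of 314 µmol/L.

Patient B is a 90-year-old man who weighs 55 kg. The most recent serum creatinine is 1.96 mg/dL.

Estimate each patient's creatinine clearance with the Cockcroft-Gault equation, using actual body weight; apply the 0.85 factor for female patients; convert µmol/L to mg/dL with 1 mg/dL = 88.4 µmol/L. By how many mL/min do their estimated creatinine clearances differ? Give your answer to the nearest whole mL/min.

Patient A: SCr = 314 / 88.4 = 3.552 mg/dL
Patient A: CrCl = (140 − 81) × 46.6 / (72 × 3.552) × 0.85 = 2749.4 / 255.74 × 0.85 ≈ 9.1 mL/min
Patient B: CrCl = (140 − 90) × 55 / (72 × 1.96) = 2750.0 / 141.12 ≈ 19.5 mL/min
|9.1 − 19.5| = 10.4 mL/min

10 mL/min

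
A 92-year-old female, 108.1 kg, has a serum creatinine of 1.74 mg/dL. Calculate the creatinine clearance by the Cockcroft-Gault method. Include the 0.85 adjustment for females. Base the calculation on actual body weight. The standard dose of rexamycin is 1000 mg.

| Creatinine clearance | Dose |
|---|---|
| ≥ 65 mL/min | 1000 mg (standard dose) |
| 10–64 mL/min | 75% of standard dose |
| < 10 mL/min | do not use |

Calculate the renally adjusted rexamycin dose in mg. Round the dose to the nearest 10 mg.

CrCl = (140 − 92) × 108.1 / (72 × 1.74) × 0.85 = 5188.8 / 125.28 × 0.85 ≈ 35.2 mL/min
CrCl ≈ 35 mL/min → bracket 10–64 mL/min.
75% of 1000 mg = 750 mg

750 mg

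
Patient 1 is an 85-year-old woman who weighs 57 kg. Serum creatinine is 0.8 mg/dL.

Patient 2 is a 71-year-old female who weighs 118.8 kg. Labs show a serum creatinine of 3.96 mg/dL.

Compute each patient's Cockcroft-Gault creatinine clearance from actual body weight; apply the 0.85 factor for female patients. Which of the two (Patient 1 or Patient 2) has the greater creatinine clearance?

Patient 1: CrCl = (140 − 85) × 57 / (72 × 0.8) × 0.85 = 3135.0 / 57.60 × 0.85 ≈ 46.3 mL/min
Patient 2: CrCl = (140 − 71) × 118.8 / (72 × 3.96) × 0.85 = 8197.2 / 285.12 × 0.85 ≈ 24.4 mL/min
46.3 vs 24.4 mL/min → Patient 1 is higher.

Patient 1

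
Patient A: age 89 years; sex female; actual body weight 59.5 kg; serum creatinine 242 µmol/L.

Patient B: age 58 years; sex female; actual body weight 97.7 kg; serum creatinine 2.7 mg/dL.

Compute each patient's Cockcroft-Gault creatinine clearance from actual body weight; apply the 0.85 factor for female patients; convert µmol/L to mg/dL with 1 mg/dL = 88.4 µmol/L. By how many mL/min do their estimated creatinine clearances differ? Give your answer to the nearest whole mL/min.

Patient A: SCr = 242 / 88.4 = 2.738 mg/dL
Patient A: CrCl = (140 − 89) × 59.5 / (72 × 2.738) × 0.85 = 3034.5 / 197.14 × 0.85 ≈ 13.1 mL/min
Patient B: CrCl = (140 − 58) × 97.7 / (72 × 2.7) × 0.85 = 8011.4 / 194.40 × 0.85 ≈ 35.0 mL/min
|13.1 − 35.0| = 21.9 mL/min

22 mL/min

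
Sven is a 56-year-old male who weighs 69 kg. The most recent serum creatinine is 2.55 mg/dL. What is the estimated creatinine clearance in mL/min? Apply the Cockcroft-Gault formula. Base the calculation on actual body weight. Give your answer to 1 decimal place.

CrCl = (140 − 56) × 69 / (72 × 2.55) = 5796.0 / 183.60 ≈ 31.6 mL/min

31.6 mL/min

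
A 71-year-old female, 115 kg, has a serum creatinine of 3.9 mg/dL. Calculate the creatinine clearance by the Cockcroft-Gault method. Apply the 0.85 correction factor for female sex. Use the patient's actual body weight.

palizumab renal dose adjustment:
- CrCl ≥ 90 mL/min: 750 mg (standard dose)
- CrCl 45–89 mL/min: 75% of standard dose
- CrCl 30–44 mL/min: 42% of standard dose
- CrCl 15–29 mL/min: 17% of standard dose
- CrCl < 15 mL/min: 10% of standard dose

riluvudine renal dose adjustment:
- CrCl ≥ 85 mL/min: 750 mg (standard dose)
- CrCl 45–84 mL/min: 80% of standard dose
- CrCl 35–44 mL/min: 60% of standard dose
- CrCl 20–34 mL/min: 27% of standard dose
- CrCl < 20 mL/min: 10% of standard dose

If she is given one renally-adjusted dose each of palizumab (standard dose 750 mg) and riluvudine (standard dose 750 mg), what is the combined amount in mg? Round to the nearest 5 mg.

CrCl = (140 − 71) × 115 / (72 × 3.9) × 0.85 = 7935.0 / 280.80 × 0.85 ≈ 24.0 mL/min
CrCl ≈ 24 mL/min.
palizumab: 15–29 mL/min → 17% of 750 mg = 127.5 mg.
riluvudine: 20–34 mL/min → 27% of 750 mg = 202.5 mg.
Total = 127.5 + 202.5 = 330 mg.

330 mg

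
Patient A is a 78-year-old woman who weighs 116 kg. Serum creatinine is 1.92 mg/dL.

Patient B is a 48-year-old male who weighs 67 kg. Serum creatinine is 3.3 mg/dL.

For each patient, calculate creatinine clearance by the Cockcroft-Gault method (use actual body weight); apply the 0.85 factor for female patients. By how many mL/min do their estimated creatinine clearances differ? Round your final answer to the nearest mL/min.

18 mL/min

Patient A: CrCl = (140 − 78) × 116 / (72 × 1.92) × 0.85 = 7192.0 / 138.24 × 0.85 ≈ 44.2 mL/min
Patient B: CrCl = (140 − 48) × 67 / (72 × 3.3) = 6164.0 / 237.60 ≈ 25.9 mL/min
|44.2 − 25.9| = 18.3 mL/min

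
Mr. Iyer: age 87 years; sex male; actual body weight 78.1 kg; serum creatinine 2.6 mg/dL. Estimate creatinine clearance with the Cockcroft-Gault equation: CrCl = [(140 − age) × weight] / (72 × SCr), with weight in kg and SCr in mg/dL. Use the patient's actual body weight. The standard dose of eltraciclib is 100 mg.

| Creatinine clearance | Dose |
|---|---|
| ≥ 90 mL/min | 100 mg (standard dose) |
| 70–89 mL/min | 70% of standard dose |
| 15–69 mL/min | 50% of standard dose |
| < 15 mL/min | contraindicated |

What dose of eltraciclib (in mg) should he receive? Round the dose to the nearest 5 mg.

50 mg

CrCl = (140 − 87) × 78.1 / (72 × 2.6) = 4139.3 / 187.20 ≈ 22.1 mL/min
CrCl ≈ 22 mL/min → bracket 15–69 mL/min.
50% of 100 mg = 50 mg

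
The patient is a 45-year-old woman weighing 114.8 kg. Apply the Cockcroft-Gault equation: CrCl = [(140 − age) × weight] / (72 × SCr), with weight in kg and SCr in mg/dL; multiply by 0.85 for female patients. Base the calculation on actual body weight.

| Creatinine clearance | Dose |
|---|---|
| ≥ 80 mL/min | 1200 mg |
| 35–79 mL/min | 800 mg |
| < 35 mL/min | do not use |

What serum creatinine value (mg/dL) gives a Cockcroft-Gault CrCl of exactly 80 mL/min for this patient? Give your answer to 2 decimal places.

Standard dose requires CrCl ≥ 80 mL/min.
Set (140 − 45) × 114.8 × 0.85 / (72 × SCr) = 80
SCr = (140 − 45) × 114.8 × 0.85 / (72 × 80) = 1.609 mg/dL

1.61 mg/dL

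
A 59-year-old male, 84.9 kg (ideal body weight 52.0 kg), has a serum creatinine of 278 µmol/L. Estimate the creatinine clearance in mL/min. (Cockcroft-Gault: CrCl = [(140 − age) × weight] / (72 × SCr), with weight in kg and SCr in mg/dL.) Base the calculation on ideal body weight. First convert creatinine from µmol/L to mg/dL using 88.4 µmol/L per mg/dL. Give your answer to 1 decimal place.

SCr = 278 / 88.4 = 3.145 mg/dL
CrCl = (140 − 59) × 52 / (72 × 3.145) = 4212.0 / 226.44 ≈ 18.6 mL/min

18.6 mL/min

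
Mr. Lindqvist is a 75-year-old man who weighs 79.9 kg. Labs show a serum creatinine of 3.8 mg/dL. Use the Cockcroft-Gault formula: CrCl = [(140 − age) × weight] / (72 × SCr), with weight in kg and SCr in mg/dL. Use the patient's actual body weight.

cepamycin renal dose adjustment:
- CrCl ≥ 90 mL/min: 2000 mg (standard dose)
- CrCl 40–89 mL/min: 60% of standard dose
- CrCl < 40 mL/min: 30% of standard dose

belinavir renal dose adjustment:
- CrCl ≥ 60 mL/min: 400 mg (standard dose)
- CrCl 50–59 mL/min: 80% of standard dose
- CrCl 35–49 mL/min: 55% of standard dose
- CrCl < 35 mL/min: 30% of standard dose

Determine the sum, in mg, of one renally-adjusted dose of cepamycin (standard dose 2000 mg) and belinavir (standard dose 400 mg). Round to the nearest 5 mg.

720 mg

CrCl = (140 − 75) × 79.9 / (72 × 3.8) = 5193.5 / 273.60 ≈ 19.0 mL/min
CrCl ≈ 19 mL/min.
cepamycin: < 40 mL/min → 30% of 2000 mg = 600 mg.
belinavir: < 35 mL/min → 30% of 400 mg = 120 mg.
Total = 600 + 120 = 720 mg.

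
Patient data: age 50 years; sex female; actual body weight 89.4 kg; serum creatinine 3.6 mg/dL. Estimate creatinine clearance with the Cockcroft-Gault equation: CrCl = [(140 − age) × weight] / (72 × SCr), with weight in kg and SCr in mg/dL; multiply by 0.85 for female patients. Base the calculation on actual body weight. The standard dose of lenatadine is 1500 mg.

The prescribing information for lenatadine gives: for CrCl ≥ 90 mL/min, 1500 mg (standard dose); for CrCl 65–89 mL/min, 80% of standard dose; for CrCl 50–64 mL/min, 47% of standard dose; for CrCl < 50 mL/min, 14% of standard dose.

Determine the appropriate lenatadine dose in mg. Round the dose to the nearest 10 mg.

CrCl = (140 − 50) × 89.4 / (72 × 3.6) × 0.85 = 8046.0 / 259.20 × 0.85 ≈ 26.4 mL/min
CrCl ≈ 26 mL/min → bracket < 50 mL/min.
14% of 1500 mg = 210 mg

210 mg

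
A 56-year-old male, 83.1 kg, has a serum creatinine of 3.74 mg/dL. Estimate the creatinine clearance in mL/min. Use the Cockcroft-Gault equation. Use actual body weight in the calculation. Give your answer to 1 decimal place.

CrCl = (140 − 56) × 83.1 / (72 × 3.74) = 6980.4 / 269.28 ≈ 25.9 mL/min

25.9 mL/min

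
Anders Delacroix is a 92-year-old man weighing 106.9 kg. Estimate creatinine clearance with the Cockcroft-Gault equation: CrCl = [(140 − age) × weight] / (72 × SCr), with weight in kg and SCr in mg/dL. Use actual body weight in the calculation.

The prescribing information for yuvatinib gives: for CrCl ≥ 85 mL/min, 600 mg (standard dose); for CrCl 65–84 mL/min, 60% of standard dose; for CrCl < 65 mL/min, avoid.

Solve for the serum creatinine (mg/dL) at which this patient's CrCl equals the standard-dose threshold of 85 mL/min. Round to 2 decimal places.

0.84 mg/dL

Standard dose requires CrCl ≥ 85 mL/min.
Set (140 − 92) × 106.9 / (72 × SCr) = 85
SCr = (140 − 92) × 106.9 / (72 × 85) = 0.838 mg/dL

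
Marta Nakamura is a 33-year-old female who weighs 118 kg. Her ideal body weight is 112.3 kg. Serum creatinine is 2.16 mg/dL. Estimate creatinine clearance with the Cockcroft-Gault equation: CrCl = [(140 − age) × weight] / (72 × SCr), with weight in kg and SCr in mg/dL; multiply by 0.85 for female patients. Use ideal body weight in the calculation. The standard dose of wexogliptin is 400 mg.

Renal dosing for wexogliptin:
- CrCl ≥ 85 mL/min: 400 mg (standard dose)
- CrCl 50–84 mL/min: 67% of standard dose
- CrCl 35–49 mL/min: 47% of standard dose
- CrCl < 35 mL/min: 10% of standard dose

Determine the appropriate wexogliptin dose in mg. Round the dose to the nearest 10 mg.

270 mg

CrCl = (140 − 33) × 112.3 / (72 × 2.16) × 0.85 = 12016.1 / 155.52 × 0.85 ≈ 65.7 mL/min
CrCl ≈ 66 mL/min → bracket 50–84 mL/min.
67% of 400 mg = 268 mg → 270 mg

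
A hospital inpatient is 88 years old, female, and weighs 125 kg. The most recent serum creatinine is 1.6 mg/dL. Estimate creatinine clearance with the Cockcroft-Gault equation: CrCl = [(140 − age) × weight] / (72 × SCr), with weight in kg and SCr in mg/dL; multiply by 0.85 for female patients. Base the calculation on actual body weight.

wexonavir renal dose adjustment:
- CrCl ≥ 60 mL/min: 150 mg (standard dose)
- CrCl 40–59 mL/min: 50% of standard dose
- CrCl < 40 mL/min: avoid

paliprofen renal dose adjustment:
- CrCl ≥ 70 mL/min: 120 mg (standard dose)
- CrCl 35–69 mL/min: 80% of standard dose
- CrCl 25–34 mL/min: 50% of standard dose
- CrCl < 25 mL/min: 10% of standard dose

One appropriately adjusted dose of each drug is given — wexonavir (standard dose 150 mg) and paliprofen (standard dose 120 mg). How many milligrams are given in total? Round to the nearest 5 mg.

CrCl = (140 − 88) × 125 / (72 × 1.6) × 0.85 = 6500.0 / 115.20 × 0.85 ≈ 48.0 mL/min
CrCl ≈ 48 mL/min.
wexonavir: 40–59 mL/min → 50% of 150 mg = 75 mg.
paliprofen: 35–69 mL/min → 80% of 120 mg = 96 mg.
Total = 75 + 96 = 171 mg.

170 mg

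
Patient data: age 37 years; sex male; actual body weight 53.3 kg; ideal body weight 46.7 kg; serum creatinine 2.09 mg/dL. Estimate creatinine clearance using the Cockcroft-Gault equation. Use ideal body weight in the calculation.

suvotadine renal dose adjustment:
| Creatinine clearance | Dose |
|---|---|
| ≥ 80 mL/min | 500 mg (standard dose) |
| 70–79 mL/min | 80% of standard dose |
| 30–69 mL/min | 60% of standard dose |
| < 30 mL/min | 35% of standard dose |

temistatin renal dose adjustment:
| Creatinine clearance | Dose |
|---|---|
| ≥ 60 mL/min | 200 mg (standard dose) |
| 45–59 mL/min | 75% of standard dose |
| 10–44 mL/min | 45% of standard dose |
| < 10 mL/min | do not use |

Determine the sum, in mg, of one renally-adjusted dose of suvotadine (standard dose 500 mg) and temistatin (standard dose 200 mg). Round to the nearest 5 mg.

CrCl = (140 − 37) × 46.7 / (72 × 2.09) = 4810.1 / 150.48 ≈ 32.0 mL/min
CrCl ≈ 32 mL/min.
suvotadine: 30–69 mL/min → 60% of 500 mg = 300 mg.
temistatin: 10–44 mL/min → 45% of 200 mg = 90 mg.
Total = 300 + 90 = 390 mg.

390 mg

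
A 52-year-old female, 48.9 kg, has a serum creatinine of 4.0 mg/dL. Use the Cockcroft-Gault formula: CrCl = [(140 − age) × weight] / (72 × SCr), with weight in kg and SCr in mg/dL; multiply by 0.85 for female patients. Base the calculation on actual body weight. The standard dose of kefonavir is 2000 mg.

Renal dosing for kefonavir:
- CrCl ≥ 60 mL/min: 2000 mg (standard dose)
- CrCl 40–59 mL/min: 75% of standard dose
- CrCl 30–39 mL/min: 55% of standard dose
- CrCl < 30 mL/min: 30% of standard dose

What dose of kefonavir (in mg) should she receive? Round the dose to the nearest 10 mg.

600 mg

CrCl = (140 − 52) × 48.9 / (72 × 4) × 0.85 = 4303.2 / 288.00 × 0.85 ≈ 12.7 mL/min
CrCl ≈ 13 mL/min → bracket < 30 mL/min.
30% of 2000 mg = 600 mg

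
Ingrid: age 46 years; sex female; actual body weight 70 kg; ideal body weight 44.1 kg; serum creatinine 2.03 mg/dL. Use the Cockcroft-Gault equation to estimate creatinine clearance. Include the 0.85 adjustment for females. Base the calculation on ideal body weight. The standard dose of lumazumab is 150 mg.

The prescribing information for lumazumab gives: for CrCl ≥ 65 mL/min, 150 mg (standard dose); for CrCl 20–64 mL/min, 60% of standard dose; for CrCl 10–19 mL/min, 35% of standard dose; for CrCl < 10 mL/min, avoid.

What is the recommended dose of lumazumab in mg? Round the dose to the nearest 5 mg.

90 mg

CrCl = (140 − 46) × 44.1 / (72 × 2.03) × 0.85 = 4145.4 / 146.16 × 0.85 ≈ 24.1 mL/min
CrCl ≈ 24 mL/min → bracket 20–64 mL/min.
60% of 150 mg = 90 mg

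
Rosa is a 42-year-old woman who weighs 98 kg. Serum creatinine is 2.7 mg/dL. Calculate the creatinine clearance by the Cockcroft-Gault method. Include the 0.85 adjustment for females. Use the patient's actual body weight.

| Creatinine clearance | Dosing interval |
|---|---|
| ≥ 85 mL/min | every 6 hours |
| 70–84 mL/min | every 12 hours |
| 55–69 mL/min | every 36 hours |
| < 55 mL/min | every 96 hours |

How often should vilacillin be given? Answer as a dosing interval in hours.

CrCl = (140 − 42) × 98 / (72 × 2.7) × 0.85 = 9604.0 / 194.40 × 0.85 ≈ 42.0 mL/min
CrCl ≈ 42 mL/min → bracket < 55 mL/min → every 96 hours.

every 96 hours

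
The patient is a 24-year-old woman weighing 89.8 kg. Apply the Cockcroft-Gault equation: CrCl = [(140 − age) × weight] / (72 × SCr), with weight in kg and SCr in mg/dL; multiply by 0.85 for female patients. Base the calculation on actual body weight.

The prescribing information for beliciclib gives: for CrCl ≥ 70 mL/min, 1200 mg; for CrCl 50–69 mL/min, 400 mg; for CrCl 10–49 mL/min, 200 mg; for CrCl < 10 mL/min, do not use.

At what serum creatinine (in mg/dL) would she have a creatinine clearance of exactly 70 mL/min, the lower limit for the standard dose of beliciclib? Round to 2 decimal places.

1.76 mg/dL

Standard dose requires CrCl ≥ 70 mL/min.
Set (140 − 24) × 89.8 × 0.85 / (72 × SCr) = 70
SCr = (140 − 24) × 89.8 × 0.85 / (72 × 70) = 1.757 mg/dL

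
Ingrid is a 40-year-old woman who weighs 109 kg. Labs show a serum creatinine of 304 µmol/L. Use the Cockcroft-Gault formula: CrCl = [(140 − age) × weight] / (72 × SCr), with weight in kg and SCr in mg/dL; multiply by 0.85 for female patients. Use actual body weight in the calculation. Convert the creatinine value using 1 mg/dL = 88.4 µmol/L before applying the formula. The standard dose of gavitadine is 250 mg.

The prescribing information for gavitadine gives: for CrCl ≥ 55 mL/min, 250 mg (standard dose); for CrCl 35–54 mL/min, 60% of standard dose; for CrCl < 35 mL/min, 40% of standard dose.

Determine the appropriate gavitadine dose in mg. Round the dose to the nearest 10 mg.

SCr = 304 / 88.4 = 3.439 mg/dL
CrCl = (140 − 40) × 109 / (72 × 3.439) × 0.85 = 10900.0 / 247.61 × 0.85 ≈ 37.4 mL/min
CrCl ≈ 37 mL/min → bracket 35–54 mL/min.
60% of 250 mg = 150 mg

150 mg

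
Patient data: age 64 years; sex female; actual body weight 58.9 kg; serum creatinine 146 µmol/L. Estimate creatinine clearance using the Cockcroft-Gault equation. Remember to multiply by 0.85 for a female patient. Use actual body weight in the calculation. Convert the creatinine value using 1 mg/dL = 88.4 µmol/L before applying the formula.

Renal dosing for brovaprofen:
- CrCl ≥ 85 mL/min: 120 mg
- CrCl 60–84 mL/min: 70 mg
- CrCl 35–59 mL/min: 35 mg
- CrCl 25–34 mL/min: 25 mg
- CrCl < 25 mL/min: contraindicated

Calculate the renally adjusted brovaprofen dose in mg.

SCr = 146 / 88.4 = 1.652 mg/dL
CrCl = (140 − 64) × 58.9 / (72 × 1.652) × 0.85 = 4476.4 / 118.94 × 0.85 ≈ 32.0 mL/min
CrCl ≈ 32 mL/min → bracket 25–34 mL/min.
Dose for this bracket: 25 mg.

25 mg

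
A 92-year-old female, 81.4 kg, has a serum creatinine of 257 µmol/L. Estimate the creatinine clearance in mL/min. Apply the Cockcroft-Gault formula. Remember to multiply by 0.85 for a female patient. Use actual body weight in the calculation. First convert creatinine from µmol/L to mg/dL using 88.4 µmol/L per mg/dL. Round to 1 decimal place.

15.9 mL/min

SCr = 257 / 88.4 = 2.907 mg/dL
CrCl = (140 − 92) × 81.4 / (72 × 2.907) × 0.85 = 3907.2 / 209.30 × 0.85 ≈ 15.9 mL/min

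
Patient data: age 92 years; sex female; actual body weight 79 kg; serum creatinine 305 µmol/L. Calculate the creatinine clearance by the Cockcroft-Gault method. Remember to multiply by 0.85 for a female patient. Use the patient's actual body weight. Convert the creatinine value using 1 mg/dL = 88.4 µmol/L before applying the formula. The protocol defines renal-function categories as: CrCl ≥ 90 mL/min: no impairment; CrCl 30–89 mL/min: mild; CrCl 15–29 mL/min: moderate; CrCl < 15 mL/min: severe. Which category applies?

severe

SCr = 305 / 88.4 = 3.45 mg/dL
CrCl = (140 − 92) × 79 / (72 × 3.45) × 0.85 = 3792.0 / 248.40 × 0.85 ≈ 13.0 mL/min
13 mL/min falls in the 'severe' range.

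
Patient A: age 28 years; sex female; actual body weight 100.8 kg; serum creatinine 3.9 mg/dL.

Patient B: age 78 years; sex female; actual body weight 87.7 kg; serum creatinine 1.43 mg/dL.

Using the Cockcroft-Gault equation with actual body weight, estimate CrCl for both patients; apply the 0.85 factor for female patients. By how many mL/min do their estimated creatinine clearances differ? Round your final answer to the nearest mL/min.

Patient A: CrCl = (140 − 28) × 100.8 / (72 × 3.9) × 0.85 = 11289.6 / 280.80 × 0.85 ≈ 34.2 mL/min
Patient B: CrCl = (140 − 78) × 87.7 / (72 × 1.43) × 0.85 = 5437.4 / 102.96 × 0.85 ≈ 44.9 mL/min
|34.2 − 44.9| = 10.7 mL/min

11 mL/min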